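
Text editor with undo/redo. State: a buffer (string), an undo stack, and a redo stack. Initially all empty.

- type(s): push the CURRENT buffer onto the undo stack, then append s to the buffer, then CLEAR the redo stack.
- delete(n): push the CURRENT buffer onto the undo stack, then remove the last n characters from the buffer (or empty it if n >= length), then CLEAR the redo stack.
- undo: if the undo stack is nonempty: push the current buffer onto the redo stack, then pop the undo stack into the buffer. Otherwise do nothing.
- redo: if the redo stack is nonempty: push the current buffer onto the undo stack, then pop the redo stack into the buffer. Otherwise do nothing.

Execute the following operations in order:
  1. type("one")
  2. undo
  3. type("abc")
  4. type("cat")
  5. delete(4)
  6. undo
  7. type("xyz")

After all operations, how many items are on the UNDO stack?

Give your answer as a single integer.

Answer: 3

Derivation:
After op 1 (type): buf='one' undo_depth=1 redo_depth=0
After op 2 (undo): buf='(empty)' undo_depth=0 redo_depth=1
After op 3 (type): buf='abc' undo_depth=1 redo_depth=0
After op 4 (type): buf='abccat' undo_depth=2 redo_depth=0
After op 5 (delete): buf='ab' undo_depth=3 redo_depth=0
After op 6 (undo): buf='abccat' undo_depth=2 redo_depth=1
After op 7 (type): buf='abccatxyz' undo_depth=3 redo_depth=0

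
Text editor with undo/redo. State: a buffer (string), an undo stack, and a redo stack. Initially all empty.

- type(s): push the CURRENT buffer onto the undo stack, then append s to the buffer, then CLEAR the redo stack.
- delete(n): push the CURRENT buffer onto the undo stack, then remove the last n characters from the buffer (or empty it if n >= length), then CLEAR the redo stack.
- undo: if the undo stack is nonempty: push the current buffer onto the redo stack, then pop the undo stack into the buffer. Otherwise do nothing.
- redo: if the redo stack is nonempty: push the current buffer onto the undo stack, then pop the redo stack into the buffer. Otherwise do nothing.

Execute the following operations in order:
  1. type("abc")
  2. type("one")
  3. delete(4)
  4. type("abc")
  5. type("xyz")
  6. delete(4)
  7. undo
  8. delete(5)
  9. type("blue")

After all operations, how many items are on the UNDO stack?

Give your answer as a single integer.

Answer: 7

Derivation:
After op 1 (type): buf='abc' undo_depth=1 redo_depth=0
After op 2 (type): buf='abcone' undo_depth=2 redo_depth=0
After op 3 (delete): buf='ab' undo_depth=3 redo_depth=0
After op 4 (type): buf='ababc' undo_depth=4 redo_depth=0
After op 5 (type): buf='ababcxyz' undo_depth=5 redo_depth=0
After op 6 (delete): buf='abab' undo_depth=6 redo_depth=0
After op 7 (undo): buf='ababcxyz' undo_depth=5 redo_depth=1
After op 8 (delete): buf='aba' undo_depth=6 redo_depth=0
After op 9 (type): buf='abablue' undo_depth=7 redo_depth=0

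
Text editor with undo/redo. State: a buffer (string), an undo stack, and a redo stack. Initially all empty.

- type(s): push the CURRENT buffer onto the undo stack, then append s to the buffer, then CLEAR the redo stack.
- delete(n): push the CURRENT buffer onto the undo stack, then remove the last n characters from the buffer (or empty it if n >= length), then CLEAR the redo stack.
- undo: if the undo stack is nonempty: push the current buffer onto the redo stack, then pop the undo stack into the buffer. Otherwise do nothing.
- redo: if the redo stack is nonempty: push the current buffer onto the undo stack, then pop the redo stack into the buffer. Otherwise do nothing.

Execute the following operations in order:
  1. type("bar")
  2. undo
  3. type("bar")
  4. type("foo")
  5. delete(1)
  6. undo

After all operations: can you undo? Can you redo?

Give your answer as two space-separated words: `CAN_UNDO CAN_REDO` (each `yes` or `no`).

Answer: yes yes

Derivation:
After op 1 (type): buf='bar' undo_depth=1 redo_depth=0
After op 2 (undo): buf='(empty)' undo_depth=0 redo_depth=1
After op 3 (type): buf='bar' undo_depth=1 redo_depth=0
After op 4 (type): buf='barfoo' undo_depth=2 redo_depth=0
After op 5 (delete): buf='barfo' undo_depth=3 redo_depth=0
After op 6 (undo): buf='barfoo' undo_depth=2 redo_depth=1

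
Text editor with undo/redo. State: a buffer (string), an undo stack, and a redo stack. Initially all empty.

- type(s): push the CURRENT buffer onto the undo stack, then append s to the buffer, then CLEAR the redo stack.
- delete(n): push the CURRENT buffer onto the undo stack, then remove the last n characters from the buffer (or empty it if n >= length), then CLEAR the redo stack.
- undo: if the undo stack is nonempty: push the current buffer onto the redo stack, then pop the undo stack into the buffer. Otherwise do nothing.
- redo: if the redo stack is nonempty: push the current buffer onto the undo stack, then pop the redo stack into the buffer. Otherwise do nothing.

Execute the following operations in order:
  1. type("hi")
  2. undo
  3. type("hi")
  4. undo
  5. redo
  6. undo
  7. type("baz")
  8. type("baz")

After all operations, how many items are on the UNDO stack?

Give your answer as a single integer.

After op 1 (type): buf='hi' undo_depth=1 redo_depth=0
After op 2 (undo): buf='(empty)' undo_depth=0 redo_depth=1
After op 3 (type): buf='hi' undo_depth=1 redo_depth=0
After op 4 (undo): buf='(empty)' undo_depth=0 redo_depth=1
After op 5 (redo): buf='hi' undo_depth=1 redo_depth=0
After op 6 (undo): buf='(empty)' undo_depth=0 redo_depth=1
After op 7 (type): buf='baz' undo_depth=1 redo_depth=0
After op 8 (type): buf='bazbaz' undo_depth=2 redo_depth=0

Answer: 2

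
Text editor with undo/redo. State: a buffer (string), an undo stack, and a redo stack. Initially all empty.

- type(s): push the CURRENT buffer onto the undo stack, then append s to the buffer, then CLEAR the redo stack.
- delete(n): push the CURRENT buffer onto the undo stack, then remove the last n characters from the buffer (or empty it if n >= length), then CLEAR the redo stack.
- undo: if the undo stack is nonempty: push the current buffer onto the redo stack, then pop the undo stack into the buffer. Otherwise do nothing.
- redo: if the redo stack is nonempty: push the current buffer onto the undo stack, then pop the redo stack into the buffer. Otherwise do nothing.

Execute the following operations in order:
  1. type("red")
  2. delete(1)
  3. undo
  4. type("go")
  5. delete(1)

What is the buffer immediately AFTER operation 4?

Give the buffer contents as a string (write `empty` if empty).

After op 1 (type): buf='red' undo_depth=1 redo_depth=0
After op 2 (delete): buf='re' undo_depth=2 redo_depth=0
After op 3 (undo): buf='red' undo_depth=1 redo_depth=1
After op 4 (type): buf='redgo' undo_depth=2 redo_depth=0

Answer: redgo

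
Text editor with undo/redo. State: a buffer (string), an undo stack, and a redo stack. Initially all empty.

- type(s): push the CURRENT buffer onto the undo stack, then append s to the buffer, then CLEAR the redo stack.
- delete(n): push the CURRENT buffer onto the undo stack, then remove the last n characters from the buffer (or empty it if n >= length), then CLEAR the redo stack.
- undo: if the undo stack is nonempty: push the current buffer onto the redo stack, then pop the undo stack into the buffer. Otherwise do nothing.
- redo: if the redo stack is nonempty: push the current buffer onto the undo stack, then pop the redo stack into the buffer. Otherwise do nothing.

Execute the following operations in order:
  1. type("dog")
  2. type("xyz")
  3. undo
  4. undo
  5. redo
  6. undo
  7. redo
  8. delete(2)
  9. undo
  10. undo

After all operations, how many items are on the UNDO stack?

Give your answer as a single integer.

Answer: 0

Derivation:
After op 1 (type): buf='dog' undo_depth=1 redo_depth=0
After op 2 (type): buf='dogxyz' undo_depth=2 redo_depth=0
After op 3 (undo): buf='dog' undo_depth=1 redo_depth=1
After op 4 (undo): buf='(empty)' undo_depth=0 redo_depth=2
After op 5 (redo): buf='dog' undo_depth=1 redo_depth=1
After op 6 (undo): buf='(empty)' undo_depth=0 redo_depth=2
After op 7 (redo): buf='dog' undo_depth=1 redo_depth=1
After op 8 (delete): buf='d' undo_depth=2 redo_depth=0
After op 9 (undo): buf='dog' undo_depth=1 redo_depth=1
After op 10 (undo): buf='(empty)' undo_depth=0 redo_depth=2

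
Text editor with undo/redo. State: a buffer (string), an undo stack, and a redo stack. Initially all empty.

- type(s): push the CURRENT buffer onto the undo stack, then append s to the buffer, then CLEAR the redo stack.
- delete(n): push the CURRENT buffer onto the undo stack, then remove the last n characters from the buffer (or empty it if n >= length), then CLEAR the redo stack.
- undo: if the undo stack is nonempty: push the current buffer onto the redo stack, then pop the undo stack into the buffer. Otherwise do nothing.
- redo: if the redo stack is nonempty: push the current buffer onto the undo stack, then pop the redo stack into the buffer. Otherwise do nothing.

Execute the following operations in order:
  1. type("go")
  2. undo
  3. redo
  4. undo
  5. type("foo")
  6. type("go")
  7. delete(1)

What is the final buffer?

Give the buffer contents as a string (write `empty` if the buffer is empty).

After op 1 (type): buf='go' undo_depth=1 redo_depth=0
After op 2 (undo): buf='(empty)' undo_depth=0 redo_depth=1
After op 3 (redo): buf='go' undo_depth=1 redo_depth=0
After op 4 (undo): buf='(empty)' undo_depth=0 redo_depth=1
After op 5 (type): buf='foo' undo_depth=1 redo_depth=0
After op 6 (type): buf='foogo' undo_depth=2 redo_depth=0
After op 7 (delete): buf='foog' undo_depth=3 redo_depth=0

Answer: foog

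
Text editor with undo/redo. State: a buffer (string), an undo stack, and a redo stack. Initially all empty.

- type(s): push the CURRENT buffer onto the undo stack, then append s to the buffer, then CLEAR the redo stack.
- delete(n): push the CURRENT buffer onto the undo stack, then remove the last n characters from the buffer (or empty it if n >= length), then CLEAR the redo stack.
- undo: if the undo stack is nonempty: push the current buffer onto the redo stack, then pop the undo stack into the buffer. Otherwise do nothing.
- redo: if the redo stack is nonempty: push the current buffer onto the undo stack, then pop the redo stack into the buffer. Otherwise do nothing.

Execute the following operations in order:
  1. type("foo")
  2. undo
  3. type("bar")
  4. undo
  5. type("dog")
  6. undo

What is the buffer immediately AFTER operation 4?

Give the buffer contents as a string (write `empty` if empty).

Answer: empty

Derivation:
After op 1 (type): buf='foo' undo_depth=1 redo_depth=0
After op 2 (undo): buf='(empty)' undo_depth=0 redo_depth=1
After op 3 (type): buf='bar' undo_depth=1 redo_depth=0
After op 4 (undo): buf='(empty)' undo_depth=0 redo_depth=1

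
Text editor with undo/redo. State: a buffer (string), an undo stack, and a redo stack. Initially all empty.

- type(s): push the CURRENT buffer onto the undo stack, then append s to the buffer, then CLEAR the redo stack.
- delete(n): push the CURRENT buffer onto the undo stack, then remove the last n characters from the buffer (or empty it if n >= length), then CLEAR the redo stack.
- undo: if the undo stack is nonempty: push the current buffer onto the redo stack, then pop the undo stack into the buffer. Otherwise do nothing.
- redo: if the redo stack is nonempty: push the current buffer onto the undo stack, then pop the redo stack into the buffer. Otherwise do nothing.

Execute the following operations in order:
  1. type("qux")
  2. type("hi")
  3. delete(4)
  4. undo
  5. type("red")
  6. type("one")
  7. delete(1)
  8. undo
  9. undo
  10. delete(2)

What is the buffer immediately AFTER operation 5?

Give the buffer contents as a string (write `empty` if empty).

After op 1 (type): buf='qux' undo_depth=1 redo_depth=0
After op 2 (type): buf='quxhi' undo_depth=2 redo_depth=0
After op 3 (delete): buf='q' undo_depth=3 redo_depth=0
After op 4 (undo): buf='quxhi' undo_depth=2 redo_depth=1
After op 5 (type): buf='quxhired' undo_depth=3 redo_depth=0

Answer: quxhired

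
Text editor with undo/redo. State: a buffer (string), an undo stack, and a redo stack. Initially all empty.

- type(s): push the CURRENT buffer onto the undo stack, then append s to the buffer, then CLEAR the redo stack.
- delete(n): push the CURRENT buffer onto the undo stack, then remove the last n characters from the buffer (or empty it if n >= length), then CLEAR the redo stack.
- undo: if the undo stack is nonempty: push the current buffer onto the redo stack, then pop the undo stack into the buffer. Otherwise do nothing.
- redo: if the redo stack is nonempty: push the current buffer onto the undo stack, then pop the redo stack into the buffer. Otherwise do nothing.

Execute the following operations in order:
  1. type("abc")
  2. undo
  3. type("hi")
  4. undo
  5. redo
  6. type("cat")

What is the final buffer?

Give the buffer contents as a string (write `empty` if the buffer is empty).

After op 1 (type): buf='abc' undo_depth=1 redo_depth=0
After op 2 (undo): buf='(empty)' undo_depth=0 redo_depth=1
After op 3 (type): buf='hi' undo_depth=1 redo_depth=0
After op 4 (undo): buf='(empty)' undo_depth=0 redo_depth=1
After op 5 (redo): buf='hi' undo_depth=1 redo_depth=0
After op 6 (type): buf='hicat' undo_depth=2 redo_depth=0

Answer: hicat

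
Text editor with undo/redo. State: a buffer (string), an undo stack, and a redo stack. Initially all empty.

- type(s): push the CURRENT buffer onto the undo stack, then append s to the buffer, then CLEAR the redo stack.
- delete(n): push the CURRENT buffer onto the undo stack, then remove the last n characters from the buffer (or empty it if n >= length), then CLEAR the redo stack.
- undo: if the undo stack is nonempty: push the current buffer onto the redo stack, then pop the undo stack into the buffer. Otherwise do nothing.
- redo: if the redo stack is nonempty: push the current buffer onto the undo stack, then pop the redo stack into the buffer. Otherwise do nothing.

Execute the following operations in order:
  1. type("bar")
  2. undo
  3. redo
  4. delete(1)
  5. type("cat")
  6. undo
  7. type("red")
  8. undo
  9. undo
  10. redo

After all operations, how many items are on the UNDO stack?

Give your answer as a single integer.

Answer: 2

Derivation:
After op 1 (type): buf='bar' undo_depth=1 redo_depth=0
After op 2 (undo): buf='(empty)' undo_depth=0 redo_depth=1
After op 3 (redo): buf='bar' undo_depth=1 redo_depth=0
After op 4 (delete): buf='ba' undo_depth=2 redo_depth=0
After op 5 (type): buf='bacat' undo_depth=3 redo_depth=0
After op 6 (undo): buf='ba' undo_depth=2 redo_depth=1
After op 7 (type): buf='bared' undo_depth=3 redo_depth=0
After op 8 (undo): buf='ba' undo_depth=2 redo_depth=1
After op 9 (undo): buf='bar' undo_depth=1 redo_depth=2
After op 10 (redo): buf='ba' undo_depth=2 redo_depth=1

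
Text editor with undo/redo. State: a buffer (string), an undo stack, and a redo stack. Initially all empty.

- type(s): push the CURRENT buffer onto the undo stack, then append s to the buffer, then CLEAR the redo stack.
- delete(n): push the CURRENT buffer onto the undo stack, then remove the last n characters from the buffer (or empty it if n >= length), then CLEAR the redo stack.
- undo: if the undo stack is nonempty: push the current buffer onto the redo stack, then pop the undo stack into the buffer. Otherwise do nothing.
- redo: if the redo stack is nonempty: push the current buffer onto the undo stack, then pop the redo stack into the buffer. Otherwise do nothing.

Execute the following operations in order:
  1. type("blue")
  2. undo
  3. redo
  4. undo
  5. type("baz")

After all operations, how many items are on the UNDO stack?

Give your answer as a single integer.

Answer: 1

Derivation:
After op 1 (type): buf='blue' undo_depth=1 redo_depth=0
After op 2 (undo): buf='(empty)' undo_depth=0 redo_depth=1
After op 3 (redo): buf='blue' undo_depth=1 redo_depth=0
After op 4 (undo): buf='(empty)' undo_depth=0 redo_depth=1
After op 5 (type): buf='baz' undo_depth=1 redo_depth=0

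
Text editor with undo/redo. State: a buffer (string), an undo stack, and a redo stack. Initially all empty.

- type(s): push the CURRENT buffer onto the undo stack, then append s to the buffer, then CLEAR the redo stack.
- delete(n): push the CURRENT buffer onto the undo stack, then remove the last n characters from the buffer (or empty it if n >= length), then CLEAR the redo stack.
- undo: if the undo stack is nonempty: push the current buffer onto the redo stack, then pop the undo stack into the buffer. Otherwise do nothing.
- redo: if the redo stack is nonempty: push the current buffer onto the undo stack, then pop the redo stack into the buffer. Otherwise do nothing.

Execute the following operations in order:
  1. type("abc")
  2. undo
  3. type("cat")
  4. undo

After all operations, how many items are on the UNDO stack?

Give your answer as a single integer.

After op 1 (type): buf='abc' undo_depth=1 redo_depth=0
After op 2 (undo): buf='(empty)' undo_depth=0 redo_depth=1
After op 3 (type): buf='cat' undo_depth=1 redo_depth=0
After op 4 (undo): buf='(empty)' undo_depth=0 redo_depth=1

Answer: 0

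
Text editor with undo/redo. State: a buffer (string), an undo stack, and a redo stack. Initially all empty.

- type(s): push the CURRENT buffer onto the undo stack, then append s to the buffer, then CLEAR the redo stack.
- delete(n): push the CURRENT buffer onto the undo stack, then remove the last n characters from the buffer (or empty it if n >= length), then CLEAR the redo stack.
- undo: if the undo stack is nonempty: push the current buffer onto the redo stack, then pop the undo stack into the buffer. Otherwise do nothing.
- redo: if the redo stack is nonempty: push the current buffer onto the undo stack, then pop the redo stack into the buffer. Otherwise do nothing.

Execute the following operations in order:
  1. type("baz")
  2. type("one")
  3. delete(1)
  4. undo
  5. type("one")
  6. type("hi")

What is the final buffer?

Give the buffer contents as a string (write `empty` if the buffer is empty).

After op 1 (type): buf='baz' undo_depth=1 redo_depth=0
After op 2 (type): buf='bazone' undo_depth=2 redo_depth=0
After op 3 (delete): buf='bazon' undo_depth=3 redo_depth=0
After op 4 (undo): buf='bazone' undo_depth=2 redo_depth=1
After op 5 (type): buf='bazoneone' undo_depth=3 redo_depth=0
After op 6 (type): buf='bazoneonehi' undo_depth=4 redo_depth=0

Answer: bazoneonehi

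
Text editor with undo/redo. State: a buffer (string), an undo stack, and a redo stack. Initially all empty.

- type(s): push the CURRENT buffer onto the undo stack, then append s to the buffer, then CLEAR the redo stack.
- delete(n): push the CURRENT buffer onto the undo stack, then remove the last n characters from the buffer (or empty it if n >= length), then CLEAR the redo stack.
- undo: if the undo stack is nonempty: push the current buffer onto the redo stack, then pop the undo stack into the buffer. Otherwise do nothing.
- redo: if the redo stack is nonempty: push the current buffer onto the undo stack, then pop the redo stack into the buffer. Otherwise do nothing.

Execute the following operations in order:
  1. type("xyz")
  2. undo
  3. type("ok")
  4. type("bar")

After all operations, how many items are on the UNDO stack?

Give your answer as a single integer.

After op 1 (type): buf='xyz' undo_depth=1 redo_depth=0
After op 2 (undo): buf='(empty)' undo_depth=0 redo_depth=1
After op 3 (type): buf='ok' undo_depth=1 redo_depth=0
After op 4 (type): buf='okbar' undo_depth=2 redo_depth=0

Answer: 2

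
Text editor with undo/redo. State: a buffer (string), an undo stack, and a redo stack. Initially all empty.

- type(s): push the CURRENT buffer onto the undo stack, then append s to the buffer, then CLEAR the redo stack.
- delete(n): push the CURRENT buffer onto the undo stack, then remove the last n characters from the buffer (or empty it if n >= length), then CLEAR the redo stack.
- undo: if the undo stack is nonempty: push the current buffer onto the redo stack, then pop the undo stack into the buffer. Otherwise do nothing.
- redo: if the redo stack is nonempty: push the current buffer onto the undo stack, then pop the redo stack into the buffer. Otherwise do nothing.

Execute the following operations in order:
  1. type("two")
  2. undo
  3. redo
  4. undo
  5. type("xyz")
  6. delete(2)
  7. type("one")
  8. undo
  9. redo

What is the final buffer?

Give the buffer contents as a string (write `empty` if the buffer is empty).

After op 1 (type): buf='two' undo_depth=1 redo_depth=0
After op 2 (undo): buf='(empty)' undo_depth=0 redo_depth=1
After op 3 (redo): buf='two' undo_depth=1 redo_depth=0
After op 4 (undo): buf='(empty)' undo_depth=0 redo_depth=1
After op 5 (type): buf='xyz' undo_depth=1 redo_depth=0
After op 6 (delete): buf='x' undo_depth=2 redo_depth=0
After op 7 (type): buf='xone' undo_depth=3 redo_depth=0
After op 8 (undo): buf='x' undo_depth=2 redo_depth=1
After op 9 (redo): buf='xone' undo_depth=3 redo_depth=0

Answer: xone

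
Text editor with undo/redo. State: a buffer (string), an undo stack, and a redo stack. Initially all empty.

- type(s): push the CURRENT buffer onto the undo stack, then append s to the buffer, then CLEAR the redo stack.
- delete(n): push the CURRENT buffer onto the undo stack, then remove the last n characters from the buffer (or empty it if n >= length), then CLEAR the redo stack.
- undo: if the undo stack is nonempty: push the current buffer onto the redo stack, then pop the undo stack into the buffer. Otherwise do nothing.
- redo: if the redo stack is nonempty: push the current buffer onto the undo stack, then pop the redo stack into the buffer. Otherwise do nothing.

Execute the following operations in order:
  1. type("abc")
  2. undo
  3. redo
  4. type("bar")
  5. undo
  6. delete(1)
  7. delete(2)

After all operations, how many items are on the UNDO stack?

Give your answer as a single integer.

Answer: 3

Derivation:
After op 1 (type): buf='abc' undo_depth=1 redo_depth=0
After op 2 (undo): buf='(empty)' undo_depth=0 redo_depth=1
After op 3 (redo): buf='abc' undo_depth=1 redo_depth=0
After op 4 (type): buf='abcbar' undo_depth=2 redo_depth=0
After op 5 (undo): buf='abc' undo_depth=1 redo_depth=1
After op 6 (delete): buf='ab' undo_depth=2 redo_depth=0
After op 7 (delete): buf='(empty)' undo_depth=3 redo_depth=0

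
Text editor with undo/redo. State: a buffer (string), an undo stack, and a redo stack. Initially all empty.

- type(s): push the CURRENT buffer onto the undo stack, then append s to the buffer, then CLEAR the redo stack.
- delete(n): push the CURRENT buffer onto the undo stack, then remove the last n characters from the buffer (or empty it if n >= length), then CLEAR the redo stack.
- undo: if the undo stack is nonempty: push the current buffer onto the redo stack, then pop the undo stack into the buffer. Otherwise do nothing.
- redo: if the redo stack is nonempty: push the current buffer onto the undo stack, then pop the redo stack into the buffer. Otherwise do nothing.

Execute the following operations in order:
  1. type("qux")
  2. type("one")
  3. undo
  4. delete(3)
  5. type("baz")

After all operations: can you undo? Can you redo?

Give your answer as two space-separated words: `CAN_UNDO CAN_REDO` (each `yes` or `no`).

Answer: yes no

Derivation:
After op 1 (type): buf='qux' undo_depth=1 redo_depth=0
After op 2 (type): buf='quxone' undo_depth=2 redo_depth=0
After op 3 (undo): buf='qux' undo_depth=1 redo_depth=1
After op 4 (delete): buf='(empty)' undo_depth=2 redo_depth=0
After op 5 (type): buf='baz' undo_depth=3 redo_depth=0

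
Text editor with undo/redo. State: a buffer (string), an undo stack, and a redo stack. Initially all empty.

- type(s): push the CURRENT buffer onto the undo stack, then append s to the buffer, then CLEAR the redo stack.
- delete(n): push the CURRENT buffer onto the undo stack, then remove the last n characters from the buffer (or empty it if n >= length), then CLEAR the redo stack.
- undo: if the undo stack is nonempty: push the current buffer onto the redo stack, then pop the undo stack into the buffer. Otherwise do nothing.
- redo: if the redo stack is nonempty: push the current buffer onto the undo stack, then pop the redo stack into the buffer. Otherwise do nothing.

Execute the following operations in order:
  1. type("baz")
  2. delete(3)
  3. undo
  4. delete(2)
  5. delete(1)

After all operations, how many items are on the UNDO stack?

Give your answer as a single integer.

After op 1 (type): buf='baz' undo_depth=1 redo_depth=0
After op 2 (delete): buf='(empty)' undo_depth=2 redo_depth=0
After op 3 (undo): buf='baz' undo_depth=1 redo_depth=1
After op 4 (delete): buf='b' undo_depth=2 redo_depth=0
After op 5 (delete): buf='(empty)' undo_depth=3 redo_depth=0

Answer: 3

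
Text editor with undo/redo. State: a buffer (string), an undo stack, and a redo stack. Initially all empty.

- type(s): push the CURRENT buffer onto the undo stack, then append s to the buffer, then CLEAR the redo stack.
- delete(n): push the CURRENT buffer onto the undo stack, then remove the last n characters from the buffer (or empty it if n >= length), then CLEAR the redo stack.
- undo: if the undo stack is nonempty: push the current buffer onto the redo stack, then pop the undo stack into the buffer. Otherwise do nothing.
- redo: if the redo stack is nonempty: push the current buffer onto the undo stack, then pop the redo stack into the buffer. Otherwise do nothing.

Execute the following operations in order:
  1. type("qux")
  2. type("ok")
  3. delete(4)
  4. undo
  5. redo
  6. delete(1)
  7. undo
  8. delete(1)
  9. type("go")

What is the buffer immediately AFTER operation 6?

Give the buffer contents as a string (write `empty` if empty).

After op 1 (type): buf='qux' undo_depth=1 redo_depth=0
After op 2 (type): buf='quxok' undo_depth=2 redo_depth=0
After op 3 (delete): buf='q' undo_depth=3 redo_depth=0
After op 4 (undo): buf='quxok' undo_depth=2 redo_depth=1
After op 5 (redo): buf='q' undo_depth=3 redo_depth=0
After op 6 (delete): buf='(empty)' undo_depth=4 redo_depth=0

Answer: empty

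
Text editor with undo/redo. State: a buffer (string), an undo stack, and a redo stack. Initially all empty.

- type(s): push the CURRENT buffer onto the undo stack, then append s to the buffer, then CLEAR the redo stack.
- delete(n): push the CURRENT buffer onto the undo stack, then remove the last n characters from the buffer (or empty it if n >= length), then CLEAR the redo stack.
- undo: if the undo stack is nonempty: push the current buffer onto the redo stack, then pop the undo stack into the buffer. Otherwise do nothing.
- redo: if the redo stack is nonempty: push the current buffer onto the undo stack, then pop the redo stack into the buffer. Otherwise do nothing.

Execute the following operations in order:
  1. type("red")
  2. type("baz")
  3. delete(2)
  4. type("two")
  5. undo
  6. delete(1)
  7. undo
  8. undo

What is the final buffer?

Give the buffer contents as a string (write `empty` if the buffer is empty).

Answer: redbaz

Derivation:
After op 1 (type): buf='red' undo_depth=1 redo_depth=0
After op 2 (type): buf='redbaz' undo_depth=2 redo_depth=0
After op 3 (delete): buf='redb' undo_depth=3 redo_depth=0
After op 4 (type): buf='redbtwo' undo_depth=4 redo_depth=0
After op 5 (undo): buf='redb' undo_depth=3 redo_depth=1
After op 6 (delete): buf='red' undo_depth=4 redo_depth=0
After op 7 (undo): buf='redb' undo_depth=3 redo_depth=1
After op 8 (undo): buf='redbaz' undo_depth=2 redo_depth=2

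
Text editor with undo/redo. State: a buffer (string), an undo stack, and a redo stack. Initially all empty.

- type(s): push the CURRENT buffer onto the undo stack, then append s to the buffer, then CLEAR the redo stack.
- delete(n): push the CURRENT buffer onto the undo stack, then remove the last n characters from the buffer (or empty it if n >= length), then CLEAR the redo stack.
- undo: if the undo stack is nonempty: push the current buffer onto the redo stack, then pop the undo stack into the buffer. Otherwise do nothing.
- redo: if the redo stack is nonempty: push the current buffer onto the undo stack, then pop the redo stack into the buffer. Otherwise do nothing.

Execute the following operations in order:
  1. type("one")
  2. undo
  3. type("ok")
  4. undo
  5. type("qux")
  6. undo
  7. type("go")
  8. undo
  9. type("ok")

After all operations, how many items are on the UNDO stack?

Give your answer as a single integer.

After op 1 (type): buf='one' undo_depth=1 redo_depth=0
After op 2 (undo): buf='(empty)' undo_depth=0 redo_depth=1
After op 3 (type): buf='ok' undo_depth=1 redo_depth=0
After op 4 (undo): buf='(empty)' undo_depth=0 redo_depth=1
After op 5 (type): buf='qux' undo_depth=1 redo_depth=0
After op 6 (undo): buf='(empty)' undo_depth=0 redo_depth=1
After op 7 (type): buf='go' undo_depth=1 redo_depth=0
After op 8 (undo): buf='(empty)' undo_depth=0 redo_depth=1
After op 9 (type): buf='ok' undo_depth=1 redo_depth=0

Answer: 1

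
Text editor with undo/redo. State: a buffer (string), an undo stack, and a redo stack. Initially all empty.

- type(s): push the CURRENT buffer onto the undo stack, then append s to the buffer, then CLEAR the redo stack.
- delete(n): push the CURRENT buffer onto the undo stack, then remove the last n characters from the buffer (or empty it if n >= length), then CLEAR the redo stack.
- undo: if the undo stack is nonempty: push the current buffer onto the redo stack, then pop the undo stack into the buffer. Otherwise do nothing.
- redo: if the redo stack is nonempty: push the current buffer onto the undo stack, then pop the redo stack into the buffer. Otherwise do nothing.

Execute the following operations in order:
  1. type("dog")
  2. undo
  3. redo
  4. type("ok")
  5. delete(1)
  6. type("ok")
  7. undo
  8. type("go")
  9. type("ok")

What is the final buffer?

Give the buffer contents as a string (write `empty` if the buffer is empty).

After op 1 (type): buf='dog' undo_depth=1 redo_depth=0
After op 2 (undo): buf='(empty)' undo_depth=0 redo_depth=1
After op 3 (redo): buf='dog' undo_depth=1 redo_depth=0
After op 4 (type): buf='dogok' undo_depth=2 redo_depth=0
After op 5 (delete): buf='dogo' undo_depth=3 redo_depth=0
After op 6 (type): buf='dogook' undo_depth=4 redo_depth=0
After op 7 (undo): buf='dogo' undo_depth=3 redo_depth=1
After op 8 (type): buf='dogogo' undo_depth=4 redo_depth=0
After op 9 (type): buf='dogogook' undo_depth=5 redo_depth=0

Answer: dogogook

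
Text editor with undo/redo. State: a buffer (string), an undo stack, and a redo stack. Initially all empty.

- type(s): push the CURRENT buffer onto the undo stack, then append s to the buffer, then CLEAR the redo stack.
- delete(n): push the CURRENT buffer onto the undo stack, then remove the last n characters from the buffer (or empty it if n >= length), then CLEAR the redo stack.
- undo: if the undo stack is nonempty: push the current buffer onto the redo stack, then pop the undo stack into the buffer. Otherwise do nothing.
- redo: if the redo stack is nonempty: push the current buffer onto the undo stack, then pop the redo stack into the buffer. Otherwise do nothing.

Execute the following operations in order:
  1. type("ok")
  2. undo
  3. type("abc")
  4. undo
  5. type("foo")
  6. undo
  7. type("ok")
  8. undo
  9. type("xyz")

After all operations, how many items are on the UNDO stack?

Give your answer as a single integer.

After op 1 (type): buf='ok' undo_depth=1 redo_depth=0
After op 2 (undo): buf='(empty)' undo_depth=0 redo_depth=1
After op 3 (type): buf='abc' undo_depth=1 redo_depth=0
After op 4 (undo): buf='(empty)' undo_depth=0 redo_depth=1
After op 5 (type): buf='foo' undo_depth=1 redo_depth=0
After op 6 (undo): buf='(empty)' undo_depth=0 redo_depth=1
After op 7 (type): buf='ok' undo_depth=1 redo_depth=0
After op 8 (undo): buf='(empty)' undo_depth=0 redo_depth=1
After op 9 (type): buf='xyz' undo_depth=1 redo_depth=0

Answer: 1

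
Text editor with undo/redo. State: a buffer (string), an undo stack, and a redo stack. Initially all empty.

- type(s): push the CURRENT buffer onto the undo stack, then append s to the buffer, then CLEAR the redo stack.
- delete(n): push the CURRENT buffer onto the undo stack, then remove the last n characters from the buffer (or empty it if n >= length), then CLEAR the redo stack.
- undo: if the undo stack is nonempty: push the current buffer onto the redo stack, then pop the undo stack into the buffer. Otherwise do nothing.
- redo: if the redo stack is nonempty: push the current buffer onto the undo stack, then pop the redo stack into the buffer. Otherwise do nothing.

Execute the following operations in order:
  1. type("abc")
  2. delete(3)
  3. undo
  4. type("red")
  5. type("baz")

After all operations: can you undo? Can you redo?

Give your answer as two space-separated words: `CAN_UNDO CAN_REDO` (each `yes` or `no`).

After op 1 (type): buf='abc' undo_depth=1 redo_depth=0
After op 2 (delete): buf='(empty)' undo_depth=2 redo_depth=0
After op 3 (undo): buf='abc' undo_depth=1 redo_depth=1
After op 4 (type): buf='abcred' undo_depth=2 redo_depth=0
After op 5 (type): buf='abcredbaz' undo_depth=3 redo_depth=0

Answer: yes no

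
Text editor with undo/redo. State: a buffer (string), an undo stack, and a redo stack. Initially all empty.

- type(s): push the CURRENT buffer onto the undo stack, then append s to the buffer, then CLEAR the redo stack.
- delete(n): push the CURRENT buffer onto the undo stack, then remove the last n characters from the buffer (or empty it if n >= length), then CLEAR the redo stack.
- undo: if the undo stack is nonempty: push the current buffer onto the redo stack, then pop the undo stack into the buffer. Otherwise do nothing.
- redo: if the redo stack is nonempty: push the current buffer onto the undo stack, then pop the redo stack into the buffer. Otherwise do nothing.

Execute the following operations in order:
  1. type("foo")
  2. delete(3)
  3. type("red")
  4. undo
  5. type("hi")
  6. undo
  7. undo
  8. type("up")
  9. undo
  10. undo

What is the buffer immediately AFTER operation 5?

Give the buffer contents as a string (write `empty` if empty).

Answer: hi

Derivation:
After op 1 (type): buf='foo' undo_depth=1 redo_depth=0
After op 2 (delete): buf='(empty)' undo_depth=2 redo_depth=0
After op 3 (type): buf='red' undo_depth=3 redo_depth=0
After op 4 (undo): buf='(empty)' undo_depth=2 redo_depth=1
After op 5 (type): buf='hi' undo_depth=3 redo_depth=0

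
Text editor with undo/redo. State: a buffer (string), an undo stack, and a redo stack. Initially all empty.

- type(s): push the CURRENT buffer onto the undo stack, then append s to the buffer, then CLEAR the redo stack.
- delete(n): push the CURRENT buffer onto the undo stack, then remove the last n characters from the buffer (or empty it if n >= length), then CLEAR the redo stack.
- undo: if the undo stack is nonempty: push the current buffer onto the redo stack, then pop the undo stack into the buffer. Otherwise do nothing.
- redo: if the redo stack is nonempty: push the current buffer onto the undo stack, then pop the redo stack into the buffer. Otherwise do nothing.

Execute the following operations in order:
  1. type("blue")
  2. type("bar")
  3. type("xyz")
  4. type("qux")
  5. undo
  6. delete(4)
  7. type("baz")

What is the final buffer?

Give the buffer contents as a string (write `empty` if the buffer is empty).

Answer: bluebabaz

Derivation:
After op 1 (type): buf='blue' undo_depth=1 redo_depth=0
After op 2 (type): buf='bluebar' undo_depth=2 redo_depth=0
After op 3 (type): buf='bluebarxyz' undo_depth=3 redo_depth=0
After op 4 (type): buf='bluebarxyzqux' undo_depth=4 redo_depth=0
After op 5 (undo): buf='bluebarxyz' undo_depth=3 redo_depth=1
After op 6 (delete): buf='blueba' undo_depth=4 redo_depth=0
After op 7 (type): buf='bluebabaz' undo_depth=5 redo_depth=0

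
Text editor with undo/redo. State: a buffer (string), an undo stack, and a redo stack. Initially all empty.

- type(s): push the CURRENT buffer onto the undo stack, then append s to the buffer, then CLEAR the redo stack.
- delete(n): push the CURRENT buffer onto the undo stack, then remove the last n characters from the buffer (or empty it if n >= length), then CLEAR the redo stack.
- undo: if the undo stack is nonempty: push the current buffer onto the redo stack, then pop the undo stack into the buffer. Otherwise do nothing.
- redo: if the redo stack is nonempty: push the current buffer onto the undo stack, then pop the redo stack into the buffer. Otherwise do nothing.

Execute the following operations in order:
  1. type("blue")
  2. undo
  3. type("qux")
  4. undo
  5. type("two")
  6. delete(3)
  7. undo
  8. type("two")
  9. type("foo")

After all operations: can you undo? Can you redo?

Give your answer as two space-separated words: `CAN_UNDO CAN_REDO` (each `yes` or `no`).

Answer: yes no

Derivation:
After op 1 (type): buf='blue' undo_depth=1 redo_depth=0
After op 2 (undo): buf='(empty)' undo_depth=0 redo_depth=1
After op 3 (type): buf='qux' undo_depth=1 redo_depth=0
After op 4 (undo): buf='(empty)' undo_depth=0 redo_depth=1
After op 5 (type): buf='two' undo_depth=1 redo_depth=0
After op 6 (delete): buf='(empty)' undo_depth=2 redo_depth=0
After op 7 (undo): buf='two' undo_depth=1 redo_depth=1
After op 8 (type): buf='twotwo' undo_depth=2 redo_depth=0
After op 9 (type): buf='twotwofoo' undo_depth=3 redo_depth=0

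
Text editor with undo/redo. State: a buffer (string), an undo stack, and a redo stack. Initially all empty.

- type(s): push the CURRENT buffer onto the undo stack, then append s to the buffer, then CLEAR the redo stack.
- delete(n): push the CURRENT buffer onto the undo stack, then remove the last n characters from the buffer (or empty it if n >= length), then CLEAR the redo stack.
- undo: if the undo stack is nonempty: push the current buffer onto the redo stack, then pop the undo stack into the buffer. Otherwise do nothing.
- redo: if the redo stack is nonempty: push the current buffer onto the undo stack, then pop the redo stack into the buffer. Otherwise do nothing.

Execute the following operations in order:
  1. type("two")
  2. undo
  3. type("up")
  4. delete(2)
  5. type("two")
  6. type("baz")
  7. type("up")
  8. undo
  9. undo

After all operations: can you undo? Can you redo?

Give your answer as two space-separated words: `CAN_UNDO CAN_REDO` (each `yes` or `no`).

After op 1 (type): buf='two' undo_depth=1 redo_depth=0
After op 2 (undo): buf='(empty)' undo_depth=0 redo_depth=1
After op 3 (type): buf='up' undo_depth=1 redo_depth=0
After op 4 (delete): buf='(empty)' undo_depth=2 redo_depth=0
After op 5 (type): buf='two' undo_depth=3 redo_depth=0
After op 6 (type): buf='twobaz' undo_depth=4 redo_depth=0
After op 7 (type): buf='twobazup' undo_depth=5 redo_depth=0
After op 8 (undo): buf='twobaz' undo_depth=4 redo_depth=1
After op 9 (undo): buf='two' undo_depth=3 redo_depth=2

Answer: yes yes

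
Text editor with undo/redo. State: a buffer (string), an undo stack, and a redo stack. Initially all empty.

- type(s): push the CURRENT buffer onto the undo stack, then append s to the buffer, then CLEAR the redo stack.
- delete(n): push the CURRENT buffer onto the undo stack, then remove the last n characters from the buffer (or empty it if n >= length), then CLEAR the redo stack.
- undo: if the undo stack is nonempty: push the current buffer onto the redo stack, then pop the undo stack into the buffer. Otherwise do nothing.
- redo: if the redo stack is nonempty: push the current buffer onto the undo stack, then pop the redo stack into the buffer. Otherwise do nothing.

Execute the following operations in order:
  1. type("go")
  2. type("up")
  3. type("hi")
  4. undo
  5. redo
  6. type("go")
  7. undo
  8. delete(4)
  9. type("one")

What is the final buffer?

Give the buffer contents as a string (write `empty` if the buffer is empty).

Answer: goone

Derivation:
After op 1 (type): buf='go' undo_depth=1 redo_depth=0
After op 2 (type): buf='goup' undo_depth=2 redo_depth=0
After op 3 (type): buf='gouphi' undo_depth=3 redo_depth=0
After op 4 (undo): buf='goup' undo_depth=2 redo_depth=1
After op 5 (redo): buf='gouphi' undo_depth=3 redo_depth=0
After op 6 (type): buf='gouphigo' undo_depth=4 redo_depth=0
After op 7 (undo): buf='gouphi' undo_depth=3 redo_depth=1
After op 8 (delete): buf='go' undo_depth=4 redo_depth=0
After op 9 (type): buf='goone' undo_depth=5 redo_depth=0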